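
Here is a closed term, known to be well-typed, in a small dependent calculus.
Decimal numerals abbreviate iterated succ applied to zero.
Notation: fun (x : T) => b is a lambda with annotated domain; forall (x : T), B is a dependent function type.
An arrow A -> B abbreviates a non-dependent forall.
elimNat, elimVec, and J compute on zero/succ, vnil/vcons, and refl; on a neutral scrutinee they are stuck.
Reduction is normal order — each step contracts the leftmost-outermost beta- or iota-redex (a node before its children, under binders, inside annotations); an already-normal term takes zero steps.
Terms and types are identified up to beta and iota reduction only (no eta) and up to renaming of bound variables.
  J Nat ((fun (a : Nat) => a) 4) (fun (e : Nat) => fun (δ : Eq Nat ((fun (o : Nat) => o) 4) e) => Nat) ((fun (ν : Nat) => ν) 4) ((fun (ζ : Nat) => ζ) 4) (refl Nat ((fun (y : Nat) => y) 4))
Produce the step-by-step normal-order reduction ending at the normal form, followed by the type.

reduction (normal order):
  J Nat ((fun (a : Nat) => a) 4) (fun (e : Nat) => fun (δ : Eq Nat ((fun (o : Nat) => o) 4) e) => Nat) ((fun (ν : Nat) => ν) 4) ((fun (ζ : Nat) => ζ) 4) (refl Nat ((fun (y : Nat) => y) 4))
  ~> (fun (a : Nat) => a) 4
  ~> 4
the term's type:
  Nat


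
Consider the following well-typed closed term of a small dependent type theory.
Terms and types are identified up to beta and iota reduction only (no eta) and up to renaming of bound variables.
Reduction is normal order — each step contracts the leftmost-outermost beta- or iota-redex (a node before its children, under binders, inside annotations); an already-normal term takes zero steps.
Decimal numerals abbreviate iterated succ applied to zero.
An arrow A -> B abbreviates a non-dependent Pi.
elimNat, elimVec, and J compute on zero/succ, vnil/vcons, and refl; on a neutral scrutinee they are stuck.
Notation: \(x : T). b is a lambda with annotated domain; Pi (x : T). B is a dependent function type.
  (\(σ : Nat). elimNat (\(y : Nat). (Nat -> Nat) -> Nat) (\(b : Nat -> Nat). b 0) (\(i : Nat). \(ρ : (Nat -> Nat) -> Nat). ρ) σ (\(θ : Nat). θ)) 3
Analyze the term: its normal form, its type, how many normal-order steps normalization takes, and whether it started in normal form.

normal form:
  0
type:
  Nat
reduction steps (normal order): 13
already normal: no
first contracted redex: a beta-redex


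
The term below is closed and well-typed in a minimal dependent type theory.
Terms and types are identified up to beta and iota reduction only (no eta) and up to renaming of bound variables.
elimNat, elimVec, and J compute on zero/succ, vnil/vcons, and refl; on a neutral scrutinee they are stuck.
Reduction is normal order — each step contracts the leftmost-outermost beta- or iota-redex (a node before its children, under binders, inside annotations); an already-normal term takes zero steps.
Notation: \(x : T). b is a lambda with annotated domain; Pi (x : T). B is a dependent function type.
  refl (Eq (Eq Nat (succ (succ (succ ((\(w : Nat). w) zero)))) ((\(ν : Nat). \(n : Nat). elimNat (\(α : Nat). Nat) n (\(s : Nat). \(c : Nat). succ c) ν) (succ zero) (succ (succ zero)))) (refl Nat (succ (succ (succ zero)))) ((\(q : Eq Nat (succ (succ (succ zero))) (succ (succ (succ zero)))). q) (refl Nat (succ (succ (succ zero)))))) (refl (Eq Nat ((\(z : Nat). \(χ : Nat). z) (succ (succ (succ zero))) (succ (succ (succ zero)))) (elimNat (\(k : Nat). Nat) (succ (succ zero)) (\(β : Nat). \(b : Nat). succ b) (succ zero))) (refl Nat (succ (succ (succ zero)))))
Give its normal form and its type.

resulting normal form:
  refl (Eq (Eq Nat (succ (succ (succ zero))) (succ (succ (succ zero)))) (refl Nat (succ (succ (succ zero)))) (refl Nat (succ (succ (succ zero))))) (refl (Eq Nat (succ (succ (succ zero))) (succ (succ (succ zero)))) (refl Nat (succ (succ (succ zero)))))
the term's type:
  Eq (Eq (Eq Nat (succ (succ (succ zero))) (succ (succ (succ zero)))) (refl Nat (succ (succ (succ zero)))) (refl Nat (succ (succ (succ zero))))) (refl (Eq Nat (succ (succ (succ zero))) (succ (succ (succ zero)))) (refl Nat (succ (succ (succ zero))))) (refl (Eq Nat (succ (succ (succ zero))) (succ (succ (succ zero)))) (refl Nat (succ (succ (succ zero)))))
observation: the leftmost-outermost redex is a beta-redex, and normalization takes 14 steps.


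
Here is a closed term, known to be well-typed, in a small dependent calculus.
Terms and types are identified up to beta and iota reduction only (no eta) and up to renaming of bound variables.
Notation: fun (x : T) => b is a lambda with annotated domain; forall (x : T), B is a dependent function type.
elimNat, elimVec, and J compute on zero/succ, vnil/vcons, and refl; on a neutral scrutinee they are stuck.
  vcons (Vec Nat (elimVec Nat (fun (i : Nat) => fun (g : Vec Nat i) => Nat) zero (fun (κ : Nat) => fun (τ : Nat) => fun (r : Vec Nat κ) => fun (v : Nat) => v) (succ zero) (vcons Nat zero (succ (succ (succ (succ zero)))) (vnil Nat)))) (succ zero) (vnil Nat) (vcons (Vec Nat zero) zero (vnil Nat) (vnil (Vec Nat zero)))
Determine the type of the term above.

inferred type:
  Vec (Vec Nat zero) (succ (succ zero))


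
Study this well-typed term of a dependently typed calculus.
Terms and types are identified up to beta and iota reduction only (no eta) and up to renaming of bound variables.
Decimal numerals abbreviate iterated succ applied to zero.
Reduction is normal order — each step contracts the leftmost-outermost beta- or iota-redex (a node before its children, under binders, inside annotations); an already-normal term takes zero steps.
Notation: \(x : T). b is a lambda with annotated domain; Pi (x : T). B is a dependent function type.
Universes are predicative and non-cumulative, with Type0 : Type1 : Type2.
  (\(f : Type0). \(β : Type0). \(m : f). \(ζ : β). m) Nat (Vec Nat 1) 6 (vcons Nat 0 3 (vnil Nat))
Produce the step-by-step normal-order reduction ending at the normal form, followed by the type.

reduction (normal order):
  (\(f : Type0). \(β : Type0). \(m : f). \(ζ : β). m) Nat (Vec Nat 1) 6 (vcons Nat 0 3 (vnil Nat))
  ~> (\(f : Type0). \(β : Nat). \(m : f). β) (Vec Nat 1) 6 (vcons Nat 0 3 (vnil Nat))
  ~> (\(f : Nat). \(β : Vec Nat 1). f) 6 (vcons Nat 0 3 (vnil Nat))
  ~> (\(f : Vec Nat 1). 6) (vcons Nat 0 3 (vnil Nat))
  ~> 6
type:
  Nat


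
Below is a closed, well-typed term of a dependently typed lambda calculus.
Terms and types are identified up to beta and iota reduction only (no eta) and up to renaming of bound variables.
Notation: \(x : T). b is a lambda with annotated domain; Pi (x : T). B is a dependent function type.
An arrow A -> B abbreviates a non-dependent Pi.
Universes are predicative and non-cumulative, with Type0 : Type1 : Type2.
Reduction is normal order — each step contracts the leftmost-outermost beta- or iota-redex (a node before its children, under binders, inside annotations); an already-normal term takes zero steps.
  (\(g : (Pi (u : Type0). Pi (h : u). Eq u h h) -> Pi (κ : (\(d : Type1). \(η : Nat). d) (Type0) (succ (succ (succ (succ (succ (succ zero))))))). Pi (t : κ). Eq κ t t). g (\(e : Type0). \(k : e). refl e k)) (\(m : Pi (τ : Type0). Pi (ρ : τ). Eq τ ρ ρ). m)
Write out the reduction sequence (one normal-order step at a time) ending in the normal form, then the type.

normal-order reduction sequence:
  (\(g : (Pi (u : Type0). Pi (h : u). Eq u h h) -> Pi (κ : (\(d : Type1). \(η : Nat). d) (Type0) (succ (succ (succ (succ (succ (succ zero))))))). Pi (t : κ). Eq κ t t). g (\(e : Type0). \(k : e). refl e k)) (\(m : Pi (τ : Type0). Pi (ρ : τ). Eq τ ρ ρ). m)
  ~> (\(g : Pi (u : Type0). Pi (h : u). Eq u h h). g) (\(κ : Type0). \(d : κ). refl κ d)
  ~> \(g : Type0). \(u : g). refl g u
type:
  Pi (g : Type0). Pi (u : g). Eq g u u


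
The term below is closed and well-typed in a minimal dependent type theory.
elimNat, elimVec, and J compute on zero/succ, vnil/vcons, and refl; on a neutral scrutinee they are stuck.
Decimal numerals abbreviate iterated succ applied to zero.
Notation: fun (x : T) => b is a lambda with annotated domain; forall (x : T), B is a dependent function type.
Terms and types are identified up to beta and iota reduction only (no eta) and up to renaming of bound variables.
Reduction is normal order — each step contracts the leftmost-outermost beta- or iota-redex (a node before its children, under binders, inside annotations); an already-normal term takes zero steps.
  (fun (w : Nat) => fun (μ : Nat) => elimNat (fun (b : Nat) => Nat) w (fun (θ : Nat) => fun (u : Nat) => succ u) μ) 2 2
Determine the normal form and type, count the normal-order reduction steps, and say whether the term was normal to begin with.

reduced normal form:
  4
the term's type:
  Nat
steps to reach normal form (normal order): 9
started in normal form: no
first redex: a beta-redex


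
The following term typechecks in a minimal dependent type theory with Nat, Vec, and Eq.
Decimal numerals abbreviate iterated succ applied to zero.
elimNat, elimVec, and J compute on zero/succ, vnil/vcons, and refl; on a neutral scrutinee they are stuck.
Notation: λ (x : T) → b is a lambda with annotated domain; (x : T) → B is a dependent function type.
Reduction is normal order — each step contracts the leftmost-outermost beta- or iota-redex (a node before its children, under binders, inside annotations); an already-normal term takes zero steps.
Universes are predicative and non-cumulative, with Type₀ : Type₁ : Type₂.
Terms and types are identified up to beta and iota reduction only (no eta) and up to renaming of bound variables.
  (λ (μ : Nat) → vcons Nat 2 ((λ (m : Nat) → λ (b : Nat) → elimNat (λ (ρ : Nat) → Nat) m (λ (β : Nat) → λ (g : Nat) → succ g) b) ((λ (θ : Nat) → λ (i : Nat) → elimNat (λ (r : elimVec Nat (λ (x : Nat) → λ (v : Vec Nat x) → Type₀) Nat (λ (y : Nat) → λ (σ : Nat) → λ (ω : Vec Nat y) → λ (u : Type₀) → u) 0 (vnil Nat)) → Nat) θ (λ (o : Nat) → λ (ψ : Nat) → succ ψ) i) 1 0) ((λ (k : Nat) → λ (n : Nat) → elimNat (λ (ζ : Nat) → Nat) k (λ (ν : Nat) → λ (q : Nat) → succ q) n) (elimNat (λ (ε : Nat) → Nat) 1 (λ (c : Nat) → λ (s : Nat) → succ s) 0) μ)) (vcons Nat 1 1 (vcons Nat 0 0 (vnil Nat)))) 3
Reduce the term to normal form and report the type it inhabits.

resulting normal form:
  vcons Nat 2 5 (vcons Nat 1 1 (vcons Nat 0 0 (vnil Nat)))
the term's type:
  Vec Nat 3


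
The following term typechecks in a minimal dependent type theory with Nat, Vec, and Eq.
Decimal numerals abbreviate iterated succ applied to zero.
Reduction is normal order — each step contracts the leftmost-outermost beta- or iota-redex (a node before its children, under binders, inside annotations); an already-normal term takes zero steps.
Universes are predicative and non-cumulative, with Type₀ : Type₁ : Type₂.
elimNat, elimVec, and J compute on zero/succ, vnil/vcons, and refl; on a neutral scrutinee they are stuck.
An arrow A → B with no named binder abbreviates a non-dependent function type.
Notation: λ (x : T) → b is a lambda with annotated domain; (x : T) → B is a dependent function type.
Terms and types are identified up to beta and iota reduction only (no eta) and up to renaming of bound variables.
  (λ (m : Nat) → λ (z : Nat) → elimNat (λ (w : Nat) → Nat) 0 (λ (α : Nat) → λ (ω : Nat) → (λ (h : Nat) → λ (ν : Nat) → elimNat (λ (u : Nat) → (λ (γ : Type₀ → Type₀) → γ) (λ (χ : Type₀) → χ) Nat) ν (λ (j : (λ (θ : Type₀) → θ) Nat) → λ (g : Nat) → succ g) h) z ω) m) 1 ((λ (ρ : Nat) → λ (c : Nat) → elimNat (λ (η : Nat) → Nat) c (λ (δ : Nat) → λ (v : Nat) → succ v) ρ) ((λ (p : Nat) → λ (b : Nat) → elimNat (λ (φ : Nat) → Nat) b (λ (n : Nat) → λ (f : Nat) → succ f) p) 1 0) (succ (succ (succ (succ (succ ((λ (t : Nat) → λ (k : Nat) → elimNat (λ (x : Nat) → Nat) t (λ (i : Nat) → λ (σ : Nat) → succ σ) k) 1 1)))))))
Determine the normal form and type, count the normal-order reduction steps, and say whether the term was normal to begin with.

reduced normal form:
  8
inferred type:
  Nat
reduction steps (normal order): 54
already normal: no
first contracted redex: a beta-redex


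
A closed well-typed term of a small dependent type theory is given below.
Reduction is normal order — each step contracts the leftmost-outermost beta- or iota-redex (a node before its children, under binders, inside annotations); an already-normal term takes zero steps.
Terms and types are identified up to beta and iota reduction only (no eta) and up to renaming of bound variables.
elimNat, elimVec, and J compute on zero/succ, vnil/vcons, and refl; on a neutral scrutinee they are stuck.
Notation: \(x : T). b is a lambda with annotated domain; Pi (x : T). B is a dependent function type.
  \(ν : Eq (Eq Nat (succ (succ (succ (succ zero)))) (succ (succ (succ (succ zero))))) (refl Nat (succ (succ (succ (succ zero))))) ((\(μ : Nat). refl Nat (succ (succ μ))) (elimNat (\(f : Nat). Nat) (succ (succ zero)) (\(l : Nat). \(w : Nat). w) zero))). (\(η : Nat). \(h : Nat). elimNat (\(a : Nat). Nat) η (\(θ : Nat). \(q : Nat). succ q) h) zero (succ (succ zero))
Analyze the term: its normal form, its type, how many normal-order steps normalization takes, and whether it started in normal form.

reduced normal form:
  \(ν : Eq (Eq Nat (succ (succ (succ (succ zero)))) (succ (succ (succ (succ zero))))) (refl Nat (succ (succ (succ (succ zero))))) (refl Nat (succ (succ (succ (succ zero)))))). succ (succ zero)
inferred type:
  Pi (ν : Eq (Eq Nat (succ (succ (succ (succ zero)))) (succ (succ (succ (succ zero))))) (refl Nat (succ (succ (succ (succ zero))))) (refl Nat (succ (succ (succ (succ zero)))))). Nat
reduction steps (normal order): 11
started in normal form: no
first redex: a beta-redex


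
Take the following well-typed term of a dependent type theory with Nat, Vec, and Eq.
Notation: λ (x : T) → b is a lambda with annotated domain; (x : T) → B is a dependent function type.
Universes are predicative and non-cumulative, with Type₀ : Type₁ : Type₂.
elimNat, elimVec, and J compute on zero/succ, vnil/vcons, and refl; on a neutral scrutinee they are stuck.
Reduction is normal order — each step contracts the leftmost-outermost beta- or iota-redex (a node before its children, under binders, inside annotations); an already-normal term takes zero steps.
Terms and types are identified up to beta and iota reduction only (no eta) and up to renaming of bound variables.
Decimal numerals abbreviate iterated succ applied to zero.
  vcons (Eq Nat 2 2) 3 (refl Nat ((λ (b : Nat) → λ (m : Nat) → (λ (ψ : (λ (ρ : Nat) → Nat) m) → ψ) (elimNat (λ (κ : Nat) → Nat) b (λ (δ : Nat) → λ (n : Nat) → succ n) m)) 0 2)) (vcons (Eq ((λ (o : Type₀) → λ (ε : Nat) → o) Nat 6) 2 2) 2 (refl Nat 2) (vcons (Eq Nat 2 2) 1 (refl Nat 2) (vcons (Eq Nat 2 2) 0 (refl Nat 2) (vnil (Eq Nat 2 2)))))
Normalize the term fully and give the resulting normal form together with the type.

resulting normal form:
  vcons (Eq Nat 2 2) 3 (refl Nat 2) (vcons (Eq Nat 2 2) 2 (refl Nat 2) (vcons (Eq Nat 2 2) 1 (refl Nat 2) (vcons (Eq Nat 2 2) 0 (refl Nat 2) (vnil (Eq Nat 2 2)))))
the term's type:
  Vec (Eq Nat 2 2) 4
observation: the first redex contracted is a beta-redex; the normal form is reached in 12 normal-order steps.


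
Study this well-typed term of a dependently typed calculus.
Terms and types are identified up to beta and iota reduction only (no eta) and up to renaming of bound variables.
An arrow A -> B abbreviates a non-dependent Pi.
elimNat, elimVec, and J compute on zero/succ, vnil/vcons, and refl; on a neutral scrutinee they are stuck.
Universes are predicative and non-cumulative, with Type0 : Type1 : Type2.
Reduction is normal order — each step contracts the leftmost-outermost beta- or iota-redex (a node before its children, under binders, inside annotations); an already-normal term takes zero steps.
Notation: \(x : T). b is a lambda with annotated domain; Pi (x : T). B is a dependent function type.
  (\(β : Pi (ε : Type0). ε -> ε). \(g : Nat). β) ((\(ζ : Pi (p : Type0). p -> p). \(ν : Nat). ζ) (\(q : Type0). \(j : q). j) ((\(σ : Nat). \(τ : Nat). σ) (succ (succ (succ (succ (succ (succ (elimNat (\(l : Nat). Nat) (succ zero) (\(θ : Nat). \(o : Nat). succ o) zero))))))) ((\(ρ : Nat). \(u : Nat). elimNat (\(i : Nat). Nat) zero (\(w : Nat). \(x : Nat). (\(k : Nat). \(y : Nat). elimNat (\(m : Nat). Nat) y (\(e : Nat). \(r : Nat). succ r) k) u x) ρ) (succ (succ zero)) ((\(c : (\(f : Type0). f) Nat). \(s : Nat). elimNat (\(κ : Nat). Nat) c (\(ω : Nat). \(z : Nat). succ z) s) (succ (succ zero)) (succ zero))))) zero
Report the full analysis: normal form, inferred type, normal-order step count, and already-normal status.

resulting normal form:
  \(β : Type0). \(ε : β). ε
inferred type:
  Pi (β : Type0). β -> β
steps to reach normal form (normal order): 4
term was already normal: no
first contracted redex: a beta-redex


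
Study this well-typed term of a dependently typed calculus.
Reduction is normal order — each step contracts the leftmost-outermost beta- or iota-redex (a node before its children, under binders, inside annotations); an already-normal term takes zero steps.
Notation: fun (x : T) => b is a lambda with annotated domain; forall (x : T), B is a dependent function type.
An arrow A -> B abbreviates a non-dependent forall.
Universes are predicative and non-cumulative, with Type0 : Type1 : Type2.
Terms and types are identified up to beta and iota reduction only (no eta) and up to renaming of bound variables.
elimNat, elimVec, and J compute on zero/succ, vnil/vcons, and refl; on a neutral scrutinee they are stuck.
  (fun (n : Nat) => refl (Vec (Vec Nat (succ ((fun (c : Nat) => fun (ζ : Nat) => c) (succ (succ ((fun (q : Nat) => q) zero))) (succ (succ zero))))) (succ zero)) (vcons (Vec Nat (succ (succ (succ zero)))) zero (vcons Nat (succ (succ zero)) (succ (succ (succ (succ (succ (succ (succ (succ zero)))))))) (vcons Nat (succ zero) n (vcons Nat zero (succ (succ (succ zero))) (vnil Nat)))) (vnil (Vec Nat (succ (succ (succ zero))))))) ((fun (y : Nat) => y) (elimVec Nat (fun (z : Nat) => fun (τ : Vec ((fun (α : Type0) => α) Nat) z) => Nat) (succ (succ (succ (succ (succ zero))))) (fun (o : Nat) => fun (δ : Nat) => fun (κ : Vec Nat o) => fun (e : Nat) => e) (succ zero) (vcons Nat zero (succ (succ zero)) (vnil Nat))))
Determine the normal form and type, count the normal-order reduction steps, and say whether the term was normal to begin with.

reduced normal form:
  refl (Vec (Vec Nat (succ (succ (succ zero)))) (succ zero)) (vcons (Vec Nat (succ (succ (succ zero)))) zero (vcons Nat (succ (succ zero)) (succ (succ (succ (succ (succ (succ (succ (succ zero)))))))) (vcons Nat (succ zero) (succ (succ (succ (succ (succ zero))))) (vcons Nat zero (succ (succ (succ zero))) (vnil Nat)))) (vnil (Vec Nat (succ (succ (succ zero))))))
type:
  Eq (Vec (Vec Nat (succ (succ (succ zero)))) (succ zero)) (vcons (Vec Nat (succ (succ (succ zero)))) zero (vcons Nat (succ (succ zero)) (succ (succ (succ (succ (succ (succ (succ (succ zero)))))))) (vcons Nat (succ zero) (succ (succ (succ (succ (succ zero))))) (vcons Nat zero (succ (succ (succ zero))) (vnil Nat)))) (vnil (Vec Nat (succ (succ (succ zero)))))) (vcons (Vec Nat (succ (succ (succ zero)))) zero (vcons Nat (succ (succ zero)) (succ (succ (succ (succ (succ (succ (succ (succ zero)))))))) (vcons Nat (succ zero) (succ (succ (succ (succ (succ zero))))) (vcons Nat zero (succ (succ (succ zero))) (vnil Nat)))) (vnil (Vec Nat (succ (succ (succ zero))))))
reduction steps (normal order): 11
term was already normal: no
first contracted redex: a beta-redex


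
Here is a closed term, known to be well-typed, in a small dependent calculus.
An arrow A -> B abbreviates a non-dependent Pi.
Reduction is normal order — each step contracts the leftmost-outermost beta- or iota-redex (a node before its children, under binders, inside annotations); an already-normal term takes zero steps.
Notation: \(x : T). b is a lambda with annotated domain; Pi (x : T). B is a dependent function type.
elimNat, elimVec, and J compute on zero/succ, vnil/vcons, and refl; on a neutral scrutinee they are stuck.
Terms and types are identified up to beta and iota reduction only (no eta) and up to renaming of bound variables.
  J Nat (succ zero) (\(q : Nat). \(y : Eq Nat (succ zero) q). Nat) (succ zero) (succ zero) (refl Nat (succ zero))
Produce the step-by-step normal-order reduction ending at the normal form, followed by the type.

normal-order reduction:
  J Nat (succ zero) (\(q : Nat). \(y : Eq Nat (succ zero) q). Nat) (succ zero) (succ zero) (refl Nat (succ zero))
  ~> succ zero
inferred type:
  Nat


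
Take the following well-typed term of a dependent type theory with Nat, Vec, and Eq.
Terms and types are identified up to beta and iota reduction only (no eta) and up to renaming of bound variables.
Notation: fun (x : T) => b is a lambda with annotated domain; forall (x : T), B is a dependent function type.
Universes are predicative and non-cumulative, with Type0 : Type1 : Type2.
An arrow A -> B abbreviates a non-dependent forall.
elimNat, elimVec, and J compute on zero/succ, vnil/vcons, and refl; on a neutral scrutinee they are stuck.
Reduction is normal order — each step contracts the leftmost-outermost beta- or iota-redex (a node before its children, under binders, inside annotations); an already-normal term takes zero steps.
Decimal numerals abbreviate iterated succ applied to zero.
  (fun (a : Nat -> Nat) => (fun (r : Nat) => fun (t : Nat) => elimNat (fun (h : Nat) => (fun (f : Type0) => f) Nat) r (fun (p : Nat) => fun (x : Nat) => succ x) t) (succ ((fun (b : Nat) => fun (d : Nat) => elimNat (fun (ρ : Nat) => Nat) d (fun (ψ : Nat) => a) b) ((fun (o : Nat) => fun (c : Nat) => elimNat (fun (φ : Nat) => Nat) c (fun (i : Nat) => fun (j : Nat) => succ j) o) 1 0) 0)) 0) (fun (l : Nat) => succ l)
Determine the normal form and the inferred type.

resulting normal form:
  2
inferred type:
  Nat


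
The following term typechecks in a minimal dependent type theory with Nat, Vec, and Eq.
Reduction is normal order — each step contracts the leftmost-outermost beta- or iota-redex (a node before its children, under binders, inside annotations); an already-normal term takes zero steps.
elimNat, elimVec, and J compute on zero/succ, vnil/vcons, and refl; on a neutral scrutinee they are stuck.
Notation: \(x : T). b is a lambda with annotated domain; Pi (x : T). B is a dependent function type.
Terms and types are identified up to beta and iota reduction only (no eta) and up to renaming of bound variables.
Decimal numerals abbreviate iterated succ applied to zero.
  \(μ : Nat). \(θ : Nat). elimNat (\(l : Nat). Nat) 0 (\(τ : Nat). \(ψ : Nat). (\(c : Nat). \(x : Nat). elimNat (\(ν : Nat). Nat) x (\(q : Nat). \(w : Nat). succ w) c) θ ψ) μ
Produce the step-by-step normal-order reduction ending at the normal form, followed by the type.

reduction (normal order):
  \(μ : Nat). \(θ : Nat). elimNat (\(l : Nat). Nat) 0 (\(τ : Nat). \(ψ : Nat). (\(c : Nat). \(x : Nat). elimNat (\(ν : Nat). Nat) x (\(q : Nat). \(w : Nat). succ w) c) θ ψ) μ
  ~> \(μ : Nat). \(θ : Nat). elimNat (\(l : Nat). Nat) 0 (\(τ : Nat). \(ψ : Nat). (\(c : Nat). elimNat (\(x : Nat). Nat) c (\(ν : Nat). \(q : Nat). succ q) θ) ψ) μ
  ~> \(μ : Nat). \(θ : Nat). elimNat (\(l : Nat). Nat) 0 (\(τ : Nat). \(ψ : Nat). elimNat (\(c : Nat). Nat) ψ (\(x : Nat). \(ν : Nat). succ ν) θ) μ
the term's type:
  Pi (μ : Nat). Pi (θ : Nat). Nat


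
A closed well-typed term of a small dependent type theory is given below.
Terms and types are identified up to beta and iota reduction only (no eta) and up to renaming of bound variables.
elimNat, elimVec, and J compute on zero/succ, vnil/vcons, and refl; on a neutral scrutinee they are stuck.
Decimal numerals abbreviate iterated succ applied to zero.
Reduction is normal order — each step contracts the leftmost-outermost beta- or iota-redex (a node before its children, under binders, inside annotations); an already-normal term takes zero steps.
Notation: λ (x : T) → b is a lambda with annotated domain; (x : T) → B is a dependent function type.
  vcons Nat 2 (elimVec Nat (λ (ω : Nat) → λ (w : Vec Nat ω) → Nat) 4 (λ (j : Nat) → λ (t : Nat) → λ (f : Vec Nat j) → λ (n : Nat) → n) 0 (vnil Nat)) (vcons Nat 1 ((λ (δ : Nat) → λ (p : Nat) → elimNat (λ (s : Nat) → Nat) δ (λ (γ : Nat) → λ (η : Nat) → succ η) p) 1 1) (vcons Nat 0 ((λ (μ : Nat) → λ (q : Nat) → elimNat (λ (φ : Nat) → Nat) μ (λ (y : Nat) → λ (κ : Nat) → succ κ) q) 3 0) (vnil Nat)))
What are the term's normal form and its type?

reduced normal form:
  vcons Nat 2 4 (vcons Nat 1 2 (vcons Nat 0 3 (vnil Nat)))
the term's type:
  Vec Nat 3


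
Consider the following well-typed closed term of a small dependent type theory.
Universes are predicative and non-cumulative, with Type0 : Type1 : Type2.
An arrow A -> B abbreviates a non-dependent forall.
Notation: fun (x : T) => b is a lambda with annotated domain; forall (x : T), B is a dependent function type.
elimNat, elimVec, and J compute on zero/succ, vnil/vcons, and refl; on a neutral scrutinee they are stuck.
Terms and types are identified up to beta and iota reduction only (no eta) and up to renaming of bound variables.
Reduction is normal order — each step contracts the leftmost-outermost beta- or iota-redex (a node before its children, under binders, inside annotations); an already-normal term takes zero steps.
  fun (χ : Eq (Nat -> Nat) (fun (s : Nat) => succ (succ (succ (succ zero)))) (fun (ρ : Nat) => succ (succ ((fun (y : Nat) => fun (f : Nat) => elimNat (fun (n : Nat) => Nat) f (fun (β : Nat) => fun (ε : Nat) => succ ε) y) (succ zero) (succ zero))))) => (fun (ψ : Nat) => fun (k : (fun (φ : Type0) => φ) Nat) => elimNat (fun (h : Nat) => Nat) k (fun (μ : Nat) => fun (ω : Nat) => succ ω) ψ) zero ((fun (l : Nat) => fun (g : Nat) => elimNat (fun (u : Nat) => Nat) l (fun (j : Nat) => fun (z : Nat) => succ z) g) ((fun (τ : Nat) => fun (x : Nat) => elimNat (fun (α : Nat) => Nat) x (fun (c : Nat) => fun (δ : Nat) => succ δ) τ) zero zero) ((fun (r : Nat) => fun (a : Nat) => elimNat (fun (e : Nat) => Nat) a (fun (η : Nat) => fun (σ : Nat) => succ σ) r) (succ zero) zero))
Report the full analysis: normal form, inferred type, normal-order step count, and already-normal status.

normal form:
  fun (χ : Eq (Nat -> Nat) (fun (s : Nat) => succ (succ (succ (succ zero)))) (fun (ρ : Nat) => succ (succ (succ (succ zero))))) => succ zero
the term's type:
  Eq (Nat -> Nat) (fun (χ : Nat) => succ (succ (succ (succ zero)))) (fun (s : Nat) => succ (succ (succ (succ zero)))) -> Nat
reduction steps (normal order): 24
already normal: no
first contracted redex: a beta-redex


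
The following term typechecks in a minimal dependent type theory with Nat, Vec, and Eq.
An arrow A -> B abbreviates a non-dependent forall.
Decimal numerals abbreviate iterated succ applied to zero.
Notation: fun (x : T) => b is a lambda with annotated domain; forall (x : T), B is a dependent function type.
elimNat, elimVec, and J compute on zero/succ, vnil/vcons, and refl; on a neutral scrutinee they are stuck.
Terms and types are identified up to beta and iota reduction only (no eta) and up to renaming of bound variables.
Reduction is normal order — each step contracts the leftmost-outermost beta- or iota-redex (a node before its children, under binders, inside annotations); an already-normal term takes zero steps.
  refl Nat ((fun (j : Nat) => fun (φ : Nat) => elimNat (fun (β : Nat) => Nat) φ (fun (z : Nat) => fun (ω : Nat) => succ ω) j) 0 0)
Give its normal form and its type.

reduced normal form:
  refl Nat 0
inferred type:
  Eq Nat 0 0
observation: contracting a beta-redex first, the term normalizes in 3 steps.


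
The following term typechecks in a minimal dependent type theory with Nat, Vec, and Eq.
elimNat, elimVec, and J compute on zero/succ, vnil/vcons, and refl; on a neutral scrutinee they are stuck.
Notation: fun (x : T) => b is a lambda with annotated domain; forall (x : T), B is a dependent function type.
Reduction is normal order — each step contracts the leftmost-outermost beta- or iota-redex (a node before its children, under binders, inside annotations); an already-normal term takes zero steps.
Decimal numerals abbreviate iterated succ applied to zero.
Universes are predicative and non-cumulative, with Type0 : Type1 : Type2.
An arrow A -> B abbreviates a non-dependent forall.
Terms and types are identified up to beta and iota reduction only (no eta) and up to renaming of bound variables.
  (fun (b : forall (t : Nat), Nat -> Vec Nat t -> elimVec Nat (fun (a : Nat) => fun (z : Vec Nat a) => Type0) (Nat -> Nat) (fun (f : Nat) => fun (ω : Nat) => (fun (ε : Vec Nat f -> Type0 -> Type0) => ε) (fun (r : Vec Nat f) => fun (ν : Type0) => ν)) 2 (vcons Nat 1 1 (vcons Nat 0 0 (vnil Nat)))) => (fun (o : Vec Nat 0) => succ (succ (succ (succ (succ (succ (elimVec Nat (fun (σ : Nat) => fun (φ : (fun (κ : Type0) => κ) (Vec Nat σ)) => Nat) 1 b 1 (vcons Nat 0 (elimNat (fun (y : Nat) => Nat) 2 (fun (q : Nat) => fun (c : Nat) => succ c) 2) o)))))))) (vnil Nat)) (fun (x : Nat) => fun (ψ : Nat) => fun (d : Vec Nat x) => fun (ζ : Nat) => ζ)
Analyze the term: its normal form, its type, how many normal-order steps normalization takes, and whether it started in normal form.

reduced normal form:
  7
inferred type:
  Nat
reduction steps (normal order): 8
term was already normal: no
first redex: a beta-redex


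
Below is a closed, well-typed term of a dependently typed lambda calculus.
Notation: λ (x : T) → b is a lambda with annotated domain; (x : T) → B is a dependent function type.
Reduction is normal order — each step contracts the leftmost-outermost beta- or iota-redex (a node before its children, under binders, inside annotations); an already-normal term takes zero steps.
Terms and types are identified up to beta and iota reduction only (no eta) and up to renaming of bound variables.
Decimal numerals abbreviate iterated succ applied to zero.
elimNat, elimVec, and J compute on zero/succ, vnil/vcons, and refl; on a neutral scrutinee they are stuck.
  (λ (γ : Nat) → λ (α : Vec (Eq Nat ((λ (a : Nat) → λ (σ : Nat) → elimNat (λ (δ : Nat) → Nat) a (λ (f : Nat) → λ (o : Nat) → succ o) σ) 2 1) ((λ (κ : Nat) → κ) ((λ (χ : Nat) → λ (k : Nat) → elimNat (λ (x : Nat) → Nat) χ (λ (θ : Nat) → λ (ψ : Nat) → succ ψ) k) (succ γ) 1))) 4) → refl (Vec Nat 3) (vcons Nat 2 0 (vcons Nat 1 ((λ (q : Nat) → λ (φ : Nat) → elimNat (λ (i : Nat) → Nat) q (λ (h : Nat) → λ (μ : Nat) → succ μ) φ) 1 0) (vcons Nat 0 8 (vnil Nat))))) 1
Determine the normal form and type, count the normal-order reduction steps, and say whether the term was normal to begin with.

normal form:
  λ (γ : Vec (Eq Nat 3 3) 4) → refl (Vec Nat 3) (vcons Nat 2 0 (vcons Nat 1 1 (vcons Nat 0 8 (vnil Nat))))
type:
  (γ : Vec (Eq Nat 3 3) 4) → Eq (Vec Nat 3) (vcons Nat 2 0 (vcons Nat 1 1 (vcons Nat 0 8 (vnil Nat)))) (vcons Nat 2 0 (vcons Nat 1 1 (vcons Nat 0 8 (vnil Nat))))
reduction steps (normal order): 17
term was already normal: no
first redex: a beta-redex


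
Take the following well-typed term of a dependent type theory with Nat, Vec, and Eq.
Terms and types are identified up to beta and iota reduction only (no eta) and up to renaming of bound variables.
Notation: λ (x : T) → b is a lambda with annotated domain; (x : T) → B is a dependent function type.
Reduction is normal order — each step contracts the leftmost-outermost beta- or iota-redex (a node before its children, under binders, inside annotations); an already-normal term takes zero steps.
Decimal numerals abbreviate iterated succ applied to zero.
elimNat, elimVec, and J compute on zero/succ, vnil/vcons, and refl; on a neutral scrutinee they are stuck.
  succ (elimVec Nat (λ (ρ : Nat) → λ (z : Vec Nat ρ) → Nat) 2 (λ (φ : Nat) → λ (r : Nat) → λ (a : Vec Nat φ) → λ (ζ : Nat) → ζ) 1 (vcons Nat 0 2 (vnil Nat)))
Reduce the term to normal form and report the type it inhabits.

normal form:
  3
the term's type:
  Nat
observation: normalization takes exactly 6 steps under the normal-order strategy.


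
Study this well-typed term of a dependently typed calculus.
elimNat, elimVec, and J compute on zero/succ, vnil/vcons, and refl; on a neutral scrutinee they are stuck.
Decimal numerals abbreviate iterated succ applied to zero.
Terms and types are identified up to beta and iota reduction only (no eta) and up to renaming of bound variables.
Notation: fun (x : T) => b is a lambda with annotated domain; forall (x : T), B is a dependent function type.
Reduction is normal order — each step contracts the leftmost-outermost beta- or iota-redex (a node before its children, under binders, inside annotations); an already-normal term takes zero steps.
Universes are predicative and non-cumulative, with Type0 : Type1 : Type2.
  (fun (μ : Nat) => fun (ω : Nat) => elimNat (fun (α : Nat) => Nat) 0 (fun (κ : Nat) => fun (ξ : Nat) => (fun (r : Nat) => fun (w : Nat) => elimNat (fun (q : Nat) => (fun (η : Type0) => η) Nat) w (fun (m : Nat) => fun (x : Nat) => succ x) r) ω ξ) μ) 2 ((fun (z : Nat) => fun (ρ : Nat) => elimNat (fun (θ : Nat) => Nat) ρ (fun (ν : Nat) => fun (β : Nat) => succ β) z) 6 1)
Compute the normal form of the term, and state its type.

normal form:
  14
type:
  Nat


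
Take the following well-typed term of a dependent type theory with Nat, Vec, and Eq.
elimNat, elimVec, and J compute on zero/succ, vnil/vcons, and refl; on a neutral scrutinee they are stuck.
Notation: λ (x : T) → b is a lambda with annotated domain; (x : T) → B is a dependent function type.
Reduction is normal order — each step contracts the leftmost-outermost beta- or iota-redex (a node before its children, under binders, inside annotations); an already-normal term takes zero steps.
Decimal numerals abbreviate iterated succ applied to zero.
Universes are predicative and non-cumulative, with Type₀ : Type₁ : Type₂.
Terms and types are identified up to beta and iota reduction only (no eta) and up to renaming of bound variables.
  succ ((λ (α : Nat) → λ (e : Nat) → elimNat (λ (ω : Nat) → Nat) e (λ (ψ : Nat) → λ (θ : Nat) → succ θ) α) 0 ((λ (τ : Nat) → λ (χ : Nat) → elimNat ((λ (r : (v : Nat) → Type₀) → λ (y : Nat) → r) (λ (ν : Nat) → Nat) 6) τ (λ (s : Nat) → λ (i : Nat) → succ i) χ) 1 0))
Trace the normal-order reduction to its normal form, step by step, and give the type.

normal-order reduction sequence:
  succ ((λ (α : Nat) → λ (e : Nat) → elimNat (λ (ω : Nat) → Nat) e (λ (ψ : Nat) → λ (θ : Nat) → succ θ) α) 0 ((λ (τ : Nat) → λ (χ : Nat) → elimNat ((λ (r : (v : Nat) → Type₀) → λ (y : Nat) → r) (λ (ν : Nat) → Nat) 6) τ (λ (s : Nat) → λ (i : Nat) → succ i) χ) 1 0))
  ~> succ ((λ (α : Nat) → elimNat (λ (e : Nat) → Nat) α (λ (ω : Nat) → λ (ψ : Nat) → succ ψ) 0) ((λ (θ : Nat) → λ (τ : Nat) → elimNat ((λ (χ : (r : Nat) → Type₀) → λ (v : Nat) → χ) (λ (y : Nat) → Nat) 6) θ (λ (ν : Nat) → λ (s : Nat) → succ s) τ) 1 0))
  ~> succ (elimNat (λ (α : Nat) → Nat) ((λ (e : Nat) → λ (ω : Nat) → elimNat ((λ (ψ : (θ : Nat) → Type₀) → λ (τ : Nat) → ψ) (λ (χ : Nat) → Nat) 6) e (λ (r : Nat) → λ (v : Nat) → succ v) ω) 1 0) (λ (y : Nat) → λ (ν : Nat) → succ ν) 0)
  ~> succ ((λ (α : Nat) → λ (e : Nat) → elimNat ((λ (ω : (ψ : Nat) → Type₀) → λ (θ : Nat) → ω) (λ (τ : Nat) → Nat) 6) α (λ (χ : Nat) → λ (r : Nat) → succ r) e) 1 0)
  ~> succ ((λ (α : Nat) → elimNat ((λ (e : (ω : Nat) → Type₀) → λ (ψ : Nat) → e) (λ (θ : Nat) → Nat) 6) 1 (λ (τ : Nat) → λ (χ : Nat) → succ χ) α) 0)
  ~> succ (elimNat ((λ (α : (e : Nat) → Type₀) → λ (ω : Nat) → α) (λ (ψ : Nat) → Nat) 6) 1 (λ (θ : Nat) → λ (τ : Nat) → succ τ) 0)
  ~> 2
the term's type:
  Nat


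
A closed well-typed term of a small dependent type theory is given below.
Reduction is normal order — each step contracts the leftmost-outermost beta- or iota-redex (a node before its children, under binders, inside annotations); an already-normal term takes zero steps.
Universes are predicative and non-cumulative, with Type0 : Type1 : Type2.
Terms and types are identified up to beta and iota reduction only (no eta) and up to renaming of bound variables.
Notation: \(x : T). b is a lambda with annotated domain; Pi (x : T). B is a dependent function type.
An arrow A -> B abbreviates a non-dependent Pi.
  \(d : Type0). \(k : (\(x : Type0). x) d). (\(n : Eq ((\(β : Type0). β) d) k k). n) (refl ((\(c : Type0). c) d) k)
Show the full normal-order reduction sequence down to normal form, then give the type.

reduction (normal order):
  \(d : Type0). \(k : (\(x : Type0). x) d). (\(n : Eq ((\(β : Type0). β) d) k k). n) (refl ((\(c : Type0). c) d) k)
  ~> \(d : Type0). \(k : d). (\(x : Eq ((\(n : Type0). n) d) k k). x) (refl ((\(β : Type0). β) d) k)
  ~> \(d : Type0). \(k : d). refl ((\(x : Type0). x) d) k
  ~> \(d : Type0). \(k : d). refl d k
type:
  Pi (d : Type0). Pi (k : d). Eq d k k


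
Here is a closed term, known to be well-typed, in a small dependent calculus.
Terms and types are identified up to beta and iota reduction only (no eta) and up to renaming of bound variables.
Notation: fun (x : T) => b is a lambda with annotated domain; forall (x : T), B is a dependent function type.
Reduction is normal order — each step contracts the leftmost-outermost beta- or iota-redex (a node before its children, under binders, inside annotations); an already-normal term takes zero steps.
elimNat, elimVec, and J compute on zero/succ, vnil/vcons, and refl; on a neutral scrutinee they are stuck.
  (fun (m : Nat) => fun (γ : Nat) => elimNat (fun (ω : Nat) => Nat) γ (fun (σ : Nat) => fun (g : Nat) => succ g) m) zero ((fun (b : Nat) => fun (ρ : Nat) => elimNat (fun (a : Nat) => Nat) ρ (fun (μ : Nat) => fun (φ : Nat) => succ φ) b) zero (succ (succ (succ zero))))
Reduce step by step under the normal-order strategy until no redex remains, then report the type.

normal-order reduction sequence:
  (fun (m : Nat) => fun (γ : Nat) => elimNat (fun (ω : Nat) => Nat) γ (fun (σ : Nat) => fun (g : Nat) => succ g) m) zero ((fun (b : Nat) => fun (ρ : Nat) => elimNat (fun (a : Nat) => Nat) ρ (fun (μ : Nat) => fun (φ : Nat) => succ φ) b) zero (succ (succ (succ zero))))
  ~> (fun (m : Nat) => elimNat (fun (γ : Nat) => Nat) m (fun (ω : Nat) => fun (σ : Nat) => succ σ) zero) ((fun (g : Nat) => fun (b : Nat) => elimNat (fun (ρ : Nat) => Nat) b (fun (a : Nat) => fun (μ : Nat) => succ μ) g) zero (succ (succ (succ zero))))
  ~> elimNat (fun (m : Nat) => Nat) ((fun (γ : Nat) => fun (ω : Nat) => elimNat (fun (σ : Nat) => Nat) ω (fun (g : Nat) => fun (b : Nat) => succ b) γ) zero (succ (succ (succ zero)))) (fun (ρ : Nat) => fun (a : Nat) => succ a) zero
  ~> (fun (m : Nat) => fun (γ : Nat) => elimNat (fun (ω : Nat) => Nat) γ (fun (σ : Nat) => fun (g : Nat) => succ g) m) zero (succ (succ (succ zero)))
  ~> (fun (m : Nat) => elimNat (fun (γ : Nat) => Nat) m (fun (ω : Nat) => fun (σ : Nat) => succ σ) zero) (succ (succ (succ zero)))
  ~> elimNat (fun (m : Nat) => Nat) (succ (succ (succ zero))) (fun (γ : Nat) => fun (ω : Nat) => succ ω) zero
  ~> succ (succ (succ zero))
inferred type:
  Nat


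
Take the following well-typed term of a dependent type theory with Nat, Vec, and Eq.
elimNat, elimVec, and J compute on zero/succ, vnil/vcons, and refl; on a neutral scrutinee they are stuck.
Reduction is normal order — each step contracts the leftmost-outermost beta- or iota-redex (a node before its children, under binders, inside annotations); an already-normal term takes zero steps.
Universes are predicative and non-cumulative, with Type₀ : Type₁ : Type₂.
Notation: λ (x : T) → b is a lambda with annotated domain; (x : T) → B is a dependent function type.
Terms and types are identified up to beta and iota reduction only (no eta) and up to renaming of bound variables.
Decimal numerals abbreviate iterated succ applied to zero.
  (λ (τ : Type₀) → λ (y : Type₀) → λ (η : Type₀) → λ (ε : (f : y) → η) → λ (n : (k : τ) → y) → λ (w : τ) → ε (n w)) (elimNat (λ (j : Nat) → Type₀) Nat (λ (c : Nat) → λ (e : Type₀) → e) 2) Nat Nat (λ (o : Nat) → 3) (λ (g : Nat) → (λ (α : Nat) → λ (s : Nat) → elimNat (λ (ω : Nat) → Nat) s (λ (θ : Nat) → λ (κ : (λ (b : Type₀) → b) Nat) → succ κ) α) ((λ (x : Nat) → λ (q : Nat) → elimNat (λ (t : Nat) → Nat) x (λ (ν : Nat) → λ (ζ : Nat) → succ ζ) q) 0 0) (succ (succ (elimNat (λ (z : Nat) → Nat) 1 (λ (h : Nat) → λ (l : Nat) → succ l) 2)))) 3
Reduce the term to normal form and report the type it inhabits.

reduced normal form:
  3
the term's type:
  Nat
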